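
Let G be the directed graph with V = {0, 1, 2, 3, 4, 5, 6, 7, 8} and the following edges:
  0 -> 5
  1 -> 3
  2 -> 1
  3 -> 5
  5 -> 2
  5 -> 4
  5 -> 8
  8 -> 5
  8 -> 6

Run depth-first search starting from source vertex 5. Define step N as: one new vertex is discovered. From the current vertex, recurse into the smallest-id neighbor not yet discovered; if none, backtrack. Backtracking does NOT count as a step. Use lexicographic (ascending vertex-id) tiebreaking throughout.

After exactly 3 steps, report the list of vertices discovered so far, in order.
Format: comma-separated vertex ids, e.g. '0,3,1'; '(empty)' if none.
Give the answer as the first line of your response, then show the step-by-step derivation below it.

5,2,1

step 1: discover 5; path=5; order=5
step 2: discover 2; path=5>2; order=5,2
step 3: discover 1; path=5>2>1; order=5,2,1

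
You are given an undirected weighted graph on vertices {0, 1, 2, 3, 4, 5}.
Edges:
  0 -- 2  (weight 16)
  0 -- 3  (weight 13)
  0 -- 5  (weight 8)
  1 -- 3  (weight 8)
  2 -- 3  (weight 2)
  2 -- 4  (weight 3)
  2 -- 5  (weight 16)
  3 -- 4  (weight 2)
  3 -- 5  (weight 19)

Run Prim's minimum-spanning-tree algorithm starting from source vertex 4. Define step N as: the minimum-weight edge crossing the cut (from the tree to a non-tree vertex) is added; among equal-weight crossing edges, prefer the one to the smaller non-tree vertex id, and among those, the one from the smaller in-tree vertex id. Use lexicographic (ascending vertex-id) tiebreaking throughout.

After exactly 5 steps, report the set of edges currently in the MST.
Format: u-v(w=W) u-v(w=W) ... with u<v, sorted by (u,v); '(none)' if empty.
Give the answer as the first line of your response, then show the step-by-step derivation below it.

0-3(w=13) 0-5(w=8) 1-3(w=8) 2-3(w=2) 3-4(w=2)

step 1: add edge 3-4 (w=2); MST = {3-4(w=2)}
step 2: add edge 2-3 (w=2); MST = {2-3(w=2) 3-4(w=2)}
step 3: add edge 1-3 (w=8); MST = {1-3(w=8) 2-3(w=2) 3-4(w=2)}
step 4: add edge 0-3 (w=13); MST = {0-3(w=13) 1-3(w=8) 2-3(w=2) 3-4(w=2)}
step 5: add edge 0-5 (w=8); MST = {0-3(w=13) 0-5(w=8) 1-3(w=8) 2-3(w=2) 3-4(w=2)}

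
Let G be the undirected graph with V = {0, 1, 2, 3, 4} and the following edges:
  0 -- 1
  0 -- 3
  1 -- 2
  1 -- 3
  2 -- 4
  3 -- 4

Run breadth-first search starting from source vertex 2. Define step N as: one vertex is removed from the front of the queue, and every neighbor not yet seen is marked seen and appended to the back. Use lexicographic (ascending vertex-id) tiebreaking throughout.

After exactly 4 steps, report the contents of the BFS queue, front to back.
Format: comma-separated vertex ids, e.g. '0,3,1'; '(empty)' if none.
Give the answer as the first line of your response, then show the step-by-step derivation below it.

3

step 1: dequeue 2; queue=[1,4]; order=2
step 2: dequeue 1; queue=[4,0,3]; order=2,1
step 3: dequeue 4; queue=[0,3]; order=2,1,4
step 4: dequeue 0; queue=[3]; order=2,1,4,0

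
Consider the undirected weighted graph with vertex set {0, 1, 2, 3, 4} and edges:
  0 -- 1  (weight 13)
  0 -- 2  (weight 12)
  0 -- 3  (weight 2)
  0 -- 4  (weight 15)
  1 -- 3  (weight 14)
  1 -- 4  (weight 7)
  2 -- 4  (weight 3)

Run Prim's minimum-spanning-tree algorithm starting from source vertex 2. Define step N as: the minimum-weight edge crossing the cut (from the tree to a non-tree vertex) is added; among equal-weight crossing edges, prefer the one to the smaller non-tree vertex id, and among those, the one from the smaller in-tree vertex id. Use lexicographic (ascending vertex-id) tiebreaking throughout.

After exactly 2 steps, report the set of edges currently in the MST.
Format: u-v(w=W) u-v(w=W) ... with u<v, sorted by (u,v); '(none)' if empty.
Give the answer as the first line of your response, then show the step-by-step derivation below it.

1-4(w=7) 2-4(w=3)

step 1: add edge 2-4 (w=3); MST = {2-4(w=3)}
step 2: add edge 1-4 (w=7); MST = {1-4(w=7) 2-4(w=3)}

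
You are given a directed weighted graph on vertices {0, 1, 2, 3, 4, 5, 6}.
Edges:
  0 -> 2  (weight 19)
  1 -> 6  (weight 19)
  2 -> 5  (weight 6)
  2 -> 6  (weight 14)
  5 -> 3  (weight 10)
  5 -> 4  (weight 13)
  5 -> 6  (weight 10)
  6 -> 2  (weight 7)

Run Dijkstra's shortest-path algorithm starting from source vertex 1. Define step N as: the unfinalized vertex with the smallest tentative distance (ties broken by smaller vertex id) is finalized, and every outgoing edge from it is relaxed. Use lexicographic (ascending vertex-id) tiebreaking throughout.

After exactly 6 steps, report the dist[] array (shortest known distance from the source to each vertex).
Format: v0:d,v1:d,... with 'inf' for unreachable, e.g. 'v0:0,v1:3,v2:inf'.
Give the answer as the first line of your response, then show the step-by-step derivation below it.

v0:inf,v1:0,v2:26,v3:42,v4:45,v5:32,v6:19

step 1: dist = v0:inf,v1:0,v2:inf,v3:inf,v4:inf,v5:inf,v6:19
step 2: dist = v0:inf,v1:0,v2:26,v3:inf,v4:inf,v5:inf,v6:19
step 3: dist = v0:inf,v1:0,v2:26,v3:inf,v4:inf,v5:32,v6:19
step 4: dist = v0:inf,v1:0,v2:26,v3:42,v4:45,v5:32,v6:19
step 5: dist = v0:inf,v1:0,v2:26,v3:42,v4:45,v5:32,v6:19
step 6: dist = v0:inf,v1:0,v2:26,v3:42,v4:45,v5:32,v6:19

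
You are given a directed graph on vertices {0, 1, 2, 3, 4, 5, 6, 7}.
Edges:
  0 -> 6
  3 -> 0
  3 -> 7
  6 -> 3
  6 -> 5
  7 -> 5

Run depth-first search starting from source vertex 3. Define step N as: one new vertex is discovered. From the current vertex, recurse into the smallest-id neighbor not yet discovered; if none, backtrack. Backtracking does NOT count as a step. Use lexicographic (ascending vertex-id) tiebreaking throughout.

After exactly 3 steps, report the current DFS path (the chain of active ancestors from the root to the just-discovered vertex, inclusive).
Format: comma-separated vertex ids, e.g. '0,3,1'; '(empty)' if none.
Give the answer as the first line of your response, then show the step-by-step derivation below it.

3,0,6

step 1: discover 3; path=3; order=3
step 2: discover 0; path=3>0; order=3,0
step 3: discover 6; path=3>0>6; order=3,0,6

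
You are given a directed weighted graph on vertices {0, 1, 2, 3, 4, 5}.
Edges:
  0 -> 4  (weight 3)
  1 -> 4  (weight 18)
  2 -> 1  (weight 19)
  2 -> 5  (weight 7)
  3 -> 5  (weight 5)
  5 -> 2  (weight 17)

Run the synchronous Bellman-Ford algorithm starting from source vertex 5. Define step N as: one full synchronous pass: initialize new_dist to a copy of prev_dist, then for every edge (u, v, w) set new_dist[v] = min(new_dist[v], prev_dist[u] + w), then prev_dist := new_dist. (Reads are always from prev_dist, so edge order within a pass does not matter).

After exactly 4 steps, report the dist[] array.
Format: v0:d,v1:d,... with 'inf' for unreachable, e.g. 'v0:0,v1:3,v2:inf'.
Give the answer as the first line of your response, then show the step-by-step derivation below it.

v0:inf,v1:36,v2:17,v3:inf,v4:54,v5:0

step 1: dist = v0:inf,v1:inf,v2:17,v3:inf,v4:inf,v5:0
step 2: dist = v0:inf,v1:36,v2:17,v3:inf,v4:inf,v5:0
step 3: dist = v0:inf,v1:36,v2:17,v3:inf,v4:54,v5:0
step 4: dist = v0:inf,v1:36,v2:17,v3:inf,v4:54,v5:0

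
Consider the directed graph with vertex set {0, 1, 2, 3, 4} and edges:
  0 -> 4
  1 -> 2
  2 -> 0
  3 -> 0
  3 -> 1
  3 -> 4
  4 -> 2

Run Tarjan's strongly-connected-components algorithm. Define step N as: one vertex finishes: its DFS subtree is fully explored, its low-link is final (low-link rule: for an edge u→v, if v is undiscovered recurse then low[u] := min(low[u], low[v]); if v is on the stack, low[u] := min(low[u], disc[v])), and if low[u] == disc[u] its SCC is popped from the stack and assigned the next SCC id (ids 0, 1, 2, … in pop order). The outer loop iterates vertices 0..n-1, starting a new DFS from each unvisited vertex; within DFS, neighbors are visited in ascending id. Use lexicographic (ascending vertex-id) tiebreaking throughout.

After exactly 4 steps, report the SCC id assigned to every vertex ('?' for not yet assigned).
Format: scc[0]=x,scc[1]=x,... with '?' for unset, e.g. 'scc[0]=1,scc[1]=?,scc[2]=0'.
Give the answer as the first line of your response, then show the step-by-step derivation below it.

scc[0]=0,scc[1]=1,scc[2]=0,scc[3]=?,scc[4]=0

step 1: low=(low[0]=0,low[1]=?,low[2]=0,low[3]=?,low[4]=1); scc=(scc[0]=?,scc[1]=?,scc[2]=?,scc[3]=?,scc[4]=?)
step 2: low=(low[0]=0,low[1]=?,low[2]=0,low[3]=?,low[4]=0); scc=(scc[0]=?,scc[1]=?,scc[2]=?,scc[3]=?,scc[4]=?)
step 3: low=(low[0]=0,low[1]=?,low[2]=0,low[3]=?,low[4]=0); scc=(scc[0]=0,scc[1]=?,scc[2]=0,scc[3]=?,scc[4]=0)
step 4: low=(low[0]=0,low[1]=3,low[2]=0,low[3]=?,low[4]=0); scc=(scc[0]=0,scc[1]=1,scc[2]=0,scc[3]=?,scc[4]=0)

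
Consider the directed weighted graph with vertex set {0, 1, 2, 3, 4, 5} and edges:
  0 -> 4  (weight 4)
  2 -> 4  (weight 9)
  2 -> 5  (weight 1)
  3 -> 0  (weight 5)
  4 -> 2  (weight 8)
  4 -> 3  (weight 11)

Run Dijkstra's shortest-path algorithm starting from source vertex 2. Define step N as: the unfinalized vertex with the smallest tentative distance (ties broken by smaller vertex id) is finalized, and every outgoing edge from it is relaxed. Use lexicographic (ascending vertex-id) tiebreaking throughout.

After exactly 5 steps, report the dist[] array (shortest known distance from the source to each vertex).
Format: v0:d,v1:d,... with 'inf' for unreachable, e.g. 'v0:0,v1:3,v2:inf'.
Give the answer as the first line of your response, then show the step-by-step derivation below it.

v0:25,v1:inf,v2:0,v3:20,v4:9,v5:1

step 1: dist = v0:inf,v1:inf,v2:0,v3:inf,v4:9,v5:1
step 2: dist = v0:inf,v1:inf,v2:0,v3:inf,v4:9,v5:1
step 3: dist = v0:inf,v1:inf,v2:0,v3:20,v4:9,v5:1
step 4: dist = v0:25,v1:inf,v2:0,v3:20,v4:9,v5:1
step 5: dist = v0:25,v1:inf,v2:0,v3:20,v4:9,v5:1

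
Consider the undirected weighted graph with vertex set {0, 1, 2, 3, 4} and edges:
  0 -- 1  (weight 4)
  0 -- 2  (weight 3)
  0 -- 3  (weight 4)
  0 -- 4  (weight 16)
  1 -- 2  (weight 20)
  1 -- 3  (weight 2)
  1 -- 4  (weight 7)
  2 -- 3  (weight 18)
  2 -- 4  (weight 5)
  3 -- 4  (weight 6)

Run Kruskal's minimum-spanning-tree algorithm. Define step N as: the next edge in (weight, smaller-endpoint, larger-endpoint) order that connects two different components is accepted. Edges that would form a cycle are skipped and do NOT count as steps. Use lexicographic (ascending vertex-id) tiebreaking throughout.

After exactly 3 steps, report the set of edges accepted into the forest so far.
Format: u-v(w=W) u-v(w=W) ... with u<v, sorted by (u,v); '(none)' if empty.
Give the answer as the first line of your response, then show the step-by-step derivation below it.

0-1(w=4) 0-2(w=3) 1-3(w=2)

step 1: add edge 1-3 (w=2); MST = {1-3(w=2)}
step 2: add edge 0-2 (w=3); MST = {0-2(w=3) 1-3(w=2)}
step 3: add edge 0-1 (w=4); MST = {0-1(w=4) 0-2(w=3) 1-3(w=2)}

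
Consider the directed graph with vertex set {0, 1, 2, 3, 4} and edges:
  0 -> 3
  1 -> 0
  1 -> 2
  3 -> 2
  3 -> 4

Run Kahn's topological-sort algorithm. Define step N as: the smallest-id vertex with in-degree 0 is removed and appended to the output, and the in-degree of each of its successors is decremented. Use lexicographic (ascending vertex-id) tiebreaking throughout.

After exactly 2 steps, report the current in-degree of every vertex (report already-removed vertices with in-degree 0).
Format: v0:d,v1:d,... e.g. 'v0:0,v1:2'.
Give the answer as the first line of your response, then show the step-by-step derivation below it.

v0:0,v1:0,v2:1,v3:0,v4:1

step 1: output 1; order=[1]; indeg=(0,0,1,1,1)
step 2: output 0; order=[1,0]; indeg=(0,0,1,0,1)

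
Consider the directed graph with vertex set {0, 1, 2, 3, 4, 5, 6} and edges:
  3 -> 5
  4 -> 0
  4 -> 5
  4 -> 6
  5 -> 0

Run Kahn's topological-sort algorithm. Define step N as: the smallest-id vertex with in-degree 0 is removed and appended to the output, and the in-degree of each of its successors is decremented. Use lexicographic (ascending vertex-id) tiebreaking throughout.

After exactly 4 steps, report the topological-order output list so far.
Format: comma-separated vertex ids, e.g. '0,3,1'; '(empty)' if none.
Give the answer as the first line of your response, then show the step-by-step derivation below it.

1,2,3,4

step 1: output 1; order=[1]; indeg=(2,0,0,0,0,2,1)
step 2: output 2; order=[1,2]; indeg=(2,0,0,0,0,2,1)
step 3: output 3; order=[1,2,3]; indeg=(2,0,0,0,0,1,1)
step 4: output 4; order=[1,2,3,4]; indeg=(1,0,0,0,0,0,0)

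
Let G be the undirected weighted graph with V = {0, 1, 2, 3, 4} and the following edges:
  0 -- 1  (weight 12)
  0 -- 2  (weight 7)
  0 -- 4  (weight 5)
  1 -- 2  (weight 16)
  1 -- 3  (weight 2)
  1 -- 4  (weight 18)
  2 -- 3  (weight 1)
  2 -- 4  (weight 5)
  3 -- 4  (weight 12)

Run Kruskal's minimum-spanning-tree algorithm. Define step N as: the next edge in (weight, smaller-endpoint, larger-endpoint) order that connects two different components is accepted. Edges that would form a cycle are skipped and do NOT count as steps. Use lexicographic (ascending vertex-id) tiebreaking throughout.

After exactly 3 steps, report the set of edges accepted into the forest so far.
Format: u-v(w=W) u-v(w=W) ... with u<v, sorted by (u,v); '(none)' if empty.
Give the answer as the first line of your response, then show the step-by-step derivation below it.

0-4(w=5) 1-3(w=2) 2-3(w=1)

step 1: add edge 2-3 (w=1); MST = {2-3(w=1)}
step 2: add edge 1-3 (w=2); MST = {1-3(w=2) 2-3(w=1)}
step 3: add edge 0-4 (w=5); MST = {0-4(w=5) 1-3(w=2) 2-3(w=1)}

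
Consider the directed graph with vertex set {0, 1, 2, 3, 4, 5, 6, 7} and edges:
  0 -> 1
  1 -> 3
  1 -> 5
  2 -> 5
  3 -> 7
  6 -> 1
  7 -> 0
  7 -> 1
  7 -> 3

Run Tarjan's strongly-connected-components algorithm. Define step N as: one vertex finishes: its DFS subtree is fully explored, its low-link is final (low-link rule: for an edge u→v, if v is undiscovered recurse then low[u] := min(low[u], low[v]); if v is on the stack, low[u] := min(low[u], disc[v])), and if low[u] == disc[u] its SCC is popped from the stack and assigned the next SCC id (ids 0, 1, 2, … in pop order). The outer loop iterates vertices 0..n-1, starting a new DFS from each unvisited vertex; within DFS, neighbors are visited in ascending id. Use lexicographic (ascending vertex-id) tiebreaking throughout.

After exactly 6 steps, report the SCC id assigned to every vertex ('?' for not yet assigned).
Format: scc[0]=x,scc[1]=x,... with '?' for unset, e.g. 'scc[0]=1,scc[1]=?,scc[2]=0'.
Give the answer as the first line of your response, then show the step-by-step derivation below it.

scc[0]=1,scc[1]=1,scc[2]=2,scc[3]=1,scc[4]=?,scc[5]=0,scc[6]=?,scc[7]=1

step 1: low=(low[0]=0,low[1]=1,low[2]=?,low[3]=2,low[4]=?,low[5]=?,low[6]=?,low[7]=0); scc=(scc[0]=?,scc[1]=?,scc[2]=?,scc[3]=?,scc[4]=?,scc[5]=?,scc[6]=?,scc[7]=?)
step 2: low=(low[0]=0,low[1]=1,low[2]=?,low[3]=0,low[4]=?,low[5]=?,low[6]=?,low[7]=0); scc=(scc[0]=?,scc[1]=?,scc[2]=?,scc[3]=?,scc[4]=?,scc[5]=?,scc[6]=?,scc[7]=?)
step 3: low=(low[0]=0,low[1]=0,low[2]=?,low[3]=0,low[4]=?,low[5]=4,low[6]=?,low[7]=0); scc=(scc[0]=?,scc[1]=?,scc[2]=?,scc[3]=?,scc[4]=?,scc[5]=0,scc[6]=?,scc[7]=?)
step 4: low=(low[0]=0,low[1]=0,low[2]=?,low[3]=0,low[4]=?,low[5]=4,low[6]=?,low[7]=0); scc=(scc[0]=?,scc[1]=?,scc[2]=?,scc[3]=?,scc[4]=?,scc[5]=0,scc[6]=?,scc[7]=?)
step 5: low=(low[0]=0,low[1]=0,low[2]=?,low[3]=0,low[4]=?,low[5]=4,low[6]=?,low[7]=0); scc=(scc[0]=1,scc[1]=1,scc[2]=?,scc[3]=1,scc[4]=?,scc[5]=0,scc[6]=?,scc[7]=1)
step 6: low=(low[0]=0,low[1]=0,low[2]=5,low[3]=0,low[4]=?,low[5]=4,low[6]=?,low[7]=0); scc=(scc[0]=1,scc[1]=1,scc[2]=2,scc[3]=1,scc[4]=?,scc[5]=0,scc[6]=?,scc[7]=1)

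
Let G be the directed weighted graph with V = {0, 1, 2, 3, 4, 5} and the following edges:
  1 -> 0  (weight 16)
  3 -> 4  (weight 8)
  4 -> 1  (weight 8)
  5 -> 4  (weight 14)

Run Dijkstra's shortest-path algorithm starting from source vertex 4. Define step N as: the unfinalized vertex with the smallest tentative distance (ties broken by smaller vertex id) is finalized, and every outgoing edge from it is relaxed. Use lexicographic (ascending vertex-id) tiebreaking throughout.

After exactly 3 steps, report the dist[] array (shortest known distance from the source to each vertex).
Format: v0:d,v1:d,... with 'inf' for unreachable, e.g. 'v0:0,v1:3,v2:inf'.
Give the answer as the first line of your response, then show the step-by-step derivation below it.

v0:24,v1:8,v2:inf,v3:inf,v4:0,v5:inf

step 1: dist = v0:inf,v1:8,v2:inf,v3:inf,v4:0,v5:inf
step 2: dist = v0:24,v1:8,v2:inf,v3:inf,v4:0,v5:inf
step 3: dist = v0:24,v1:8,v2:inf,v3:inf,v4:0,v5:inf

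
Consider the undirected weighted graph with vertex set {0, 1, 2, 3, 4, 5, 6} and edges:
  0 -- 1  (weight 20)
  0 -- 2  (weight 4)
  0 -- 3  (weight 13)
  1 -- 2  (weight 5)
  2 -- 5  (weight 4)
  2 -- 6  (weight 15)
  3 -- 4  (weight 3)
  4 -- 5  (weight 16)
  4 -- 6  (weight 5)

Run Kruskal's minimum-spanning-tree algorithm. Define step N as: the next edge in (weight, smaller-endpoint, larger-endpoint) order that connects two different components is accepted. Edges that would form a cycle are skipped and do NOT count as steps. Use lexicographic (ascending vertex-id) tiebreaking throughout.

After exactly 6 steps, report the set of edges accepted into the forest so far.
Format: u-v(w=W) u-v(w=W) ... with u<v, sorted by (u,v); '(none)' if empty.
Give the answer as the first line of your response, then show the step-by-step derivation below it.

0-2(w=4) 0-3(w=13) 1-2(w=5) 2-5(w=4) 3-4(w=3) 4-6(w=5)

step 1: add edge 3-4 (w=3); MST = {3-4(w=3)}
step 2: add edge 0-2 (w=4); MST = {0-2(w=4) 3-4(w=3)}
step 3: add edge 2-5 (w=4); MST = {0-2(w=4) 2-5(w=4) 3-4(w=3)}
step 4: add edge 1-2 (w=5); MST = {0-2(w=4) 1-2(w=5) 2-5(w=4) 3-4(w=3)}
step 5: add edge 4-6 (w=5); MST = {0-2(w=4) 1-2(w=5) 2-5(w=4) 3-4(w=3) 4-6(w=5)}
step 6: add edge 0-3 (w=13); MST = {0-2(w=4) 0-3(w=13) 1-2(w=5) 2-5(w=4) 3-4(w=3) 4-6(w=5)}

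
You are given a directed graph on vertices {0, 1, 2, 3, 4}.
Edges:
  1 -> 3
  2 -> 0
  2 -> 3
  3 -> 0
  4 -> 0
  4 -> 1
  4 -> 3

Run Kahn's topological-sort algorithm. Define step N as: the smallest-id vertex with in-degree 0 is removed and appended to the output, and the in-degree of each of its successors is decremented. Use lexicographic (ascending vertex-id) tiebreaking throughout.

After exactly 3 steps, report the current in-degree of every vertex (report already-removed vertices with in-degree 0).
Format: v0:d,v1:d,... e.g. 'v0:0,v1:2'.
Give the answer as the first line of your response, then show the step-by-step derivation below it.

v0:1,v1:0,v2:0,v3:0,v4:0

step 1: output 2; order=[2]; indeg=(2,1,0,2,0)
step 2: output 4; order=[2,4]; indeg=(1,0,0,1,0)
step 3: output 1; order=[2,4,1]; indeg=(1,0,0,0,0)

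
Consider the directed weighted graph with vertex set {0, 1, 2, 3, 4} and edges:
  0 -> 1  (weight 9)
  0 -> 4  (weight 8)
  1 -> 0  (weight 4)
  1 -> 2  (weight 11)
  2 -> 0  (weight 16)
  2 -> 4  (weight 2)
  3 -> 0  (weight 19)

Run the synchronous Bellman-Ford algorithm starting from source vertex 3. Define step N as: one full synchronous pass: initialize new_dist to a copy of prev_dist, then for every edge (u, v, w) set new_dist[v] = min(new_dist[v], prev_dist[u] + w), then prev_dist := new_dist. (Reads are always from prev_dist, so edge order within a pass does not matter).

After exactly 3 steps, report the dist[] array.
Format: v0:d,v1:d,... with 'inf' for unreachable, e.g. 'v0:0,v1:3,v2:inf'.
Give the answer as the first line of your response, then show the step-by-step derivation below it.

v0:19,v1:28,v2:39,v3:0,v4:27

step 1: dist = v0:19,v1:inf,v2:inf,v3:0,v4:inf
step 2: dist = v0:19,v1:28,v2:inf,v3:0,v4:27
step 3: dist = v0:19,v1:28,v2:39,v3:0,v4:27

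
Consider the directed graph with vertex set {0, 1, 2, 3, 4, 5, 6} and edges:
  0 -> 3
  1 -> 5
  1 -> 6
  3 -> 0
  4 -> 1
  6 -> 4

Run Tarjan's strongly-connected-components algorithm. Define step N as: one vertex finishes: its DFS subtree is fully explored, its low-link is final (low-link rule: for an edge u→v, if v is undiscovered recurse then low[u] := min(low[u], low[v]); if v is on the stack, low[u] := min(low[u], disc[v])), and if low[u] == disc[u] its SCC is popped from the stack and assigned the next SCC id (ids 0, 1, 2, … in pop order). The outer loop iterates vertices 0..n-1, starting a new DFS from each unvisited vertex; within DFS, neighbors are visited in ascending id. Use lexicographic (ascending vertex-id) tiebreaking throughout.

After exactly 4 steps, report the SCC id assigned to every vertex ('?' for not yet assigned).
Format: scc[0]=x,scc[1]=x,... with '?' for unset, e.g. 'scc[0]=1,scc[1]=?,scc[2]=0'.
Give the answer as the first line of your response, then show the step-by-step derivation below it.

scc[0]=0,scc[1]=?,scc[2]=?,scc[3]=0,scc[4]=?,scc[5]=1,scc[6]=?

step 1: low=(low[0]=0,low[1]=?,low[2]=?,low[3]=0,low[4]=?,low[5]=?,low[6]=?); scc=(scc[0]=?,scc[1]=?,scc[2]=?,scc[3]=?,scc[4]=?,scc[5]=?,scc[6]=?)
step 2: low=(low[0]=0,low[1]=?,low[2]=?,low[3]=0,low[4]=?,low[5]=?,low[6]=?); scc=(scc[0]=0,scc[1]=?,scc[2]=?,scc[3]=0,scc[4]=?,scc[5]=?,scc[6]=?)
step 3: low=(low[0]=0,low[1]=2,low[2]=?,low[3]=0,low[4]=?,low[5]=3,low[6]=?); scc=(scc[0]=0,scc[1]=?,scc[2]=?,scc[3]=0,scc[4]=?,scc[5]=1,scc[6]=?)
step 4: low=(low[0]=0,low[1]=2,low[2]=?,low[3]=0,low[4]=2,low[5]=3,low[6]=4); scc=(scc[0]=0,scc[1]=?,scc[2]=?,scc[3]=0,scc[4]=?,scc[5]=1,scc[6]=?)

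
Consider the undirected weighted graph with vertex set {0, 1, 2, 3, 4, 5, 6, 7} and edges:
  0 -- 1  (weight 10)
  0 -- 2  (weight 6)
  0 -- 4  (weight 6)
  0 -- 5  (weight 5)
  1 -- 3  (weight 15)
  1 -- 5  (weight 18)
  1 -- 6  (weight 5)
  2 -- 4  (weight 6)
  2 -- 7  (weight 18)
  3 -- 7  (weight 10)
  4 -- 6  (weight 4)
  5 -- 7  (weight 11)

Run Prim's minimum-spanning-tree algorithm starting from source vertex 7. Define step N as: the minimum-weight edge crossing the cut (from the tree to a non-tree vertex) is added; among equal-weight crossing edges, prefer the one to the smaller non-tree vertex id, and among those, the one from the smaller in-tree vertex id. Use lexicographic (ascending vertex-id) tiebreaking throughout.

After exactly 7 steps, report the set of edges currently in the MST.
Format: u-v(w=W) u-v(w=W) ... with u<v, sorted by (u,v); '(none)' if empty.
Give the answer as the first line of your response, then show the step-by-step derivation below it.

0-2(w=6) 0-4(w=6) 0-5(w=5) 1-6(w=5) 3-7(w=10) 4-6(w=4) 5-7(w=11)

step 1: add edge 3-7 (w=10); MST = {3-7(w=10)}
step 2: add edge 5-7 (w=11); MST = {3-7(w=10) 5-7(w=11)}
step 3: add edge 0-5 (w=5); MST = {0-5(w=5) 3-7(w=10) 5-7(w=11)}
step 4: add edge 0-2 (w=6); MST = {0-2(w=6) 0-5(w=5) 3-7(w=10) 5-7(w=11)}
step 5: add edge 0-4 (w=6); MST = {0-2(w=6) 0-4(w=6) 0-5(w=5) 3-7(w=10) 5-7(w=11)}
step 6: add edge 4-6 (w=4); MST = {0-2(w=6) 0-4(w=6) 0-5(w=5) 3-7(w=10) 4-6(w=4) 5-7(w=11)}
step 7: add edge 1-6 (w=5); MST = {0-2(w=6) 0-4(w=6) 0-5(w=5) 1-6(w=5) 3-7(w=10) 4-6(w=4) 5-7(w=11)}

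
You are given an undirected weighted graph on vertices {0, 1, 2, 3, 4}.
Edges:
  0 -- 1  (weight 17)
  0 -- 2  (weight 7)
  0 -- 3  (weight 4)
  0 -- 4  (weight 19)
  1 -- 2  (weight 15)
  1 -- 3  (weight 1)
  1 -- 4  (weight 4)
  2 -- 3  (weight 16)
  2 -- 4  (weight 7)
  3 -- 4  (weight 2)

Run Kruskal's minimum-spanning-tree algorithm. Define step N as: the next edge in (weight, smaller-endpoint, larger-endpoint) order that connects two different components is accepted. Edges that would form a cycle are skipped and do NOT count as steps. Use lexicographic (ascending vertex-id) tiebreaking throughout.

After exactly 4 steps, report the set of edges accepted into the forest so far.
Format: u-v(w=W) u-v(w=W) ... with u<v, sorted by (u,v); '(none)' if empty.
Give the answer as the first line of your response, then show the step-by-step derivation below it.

0-2(w=7) 0-3(w=4) 1-3(w=1) 3-4(w=2)

step 1: add edge 1-3 (w=1); MST = {1-3(w=1)}
step 2: add edge 3-4 (w=2); MST = {1-3(w=1) 3-4(w=2)}
step 3: add edge 0-3 (w=4); MST = {0-3(w=4) 1-3(w=1) 3-4(w=2)}
step 4: add edge 0-2 (w=7); MST = {0-2(w=7) 0-3(w=4) 1-3(w=1) 3-4(w=2)}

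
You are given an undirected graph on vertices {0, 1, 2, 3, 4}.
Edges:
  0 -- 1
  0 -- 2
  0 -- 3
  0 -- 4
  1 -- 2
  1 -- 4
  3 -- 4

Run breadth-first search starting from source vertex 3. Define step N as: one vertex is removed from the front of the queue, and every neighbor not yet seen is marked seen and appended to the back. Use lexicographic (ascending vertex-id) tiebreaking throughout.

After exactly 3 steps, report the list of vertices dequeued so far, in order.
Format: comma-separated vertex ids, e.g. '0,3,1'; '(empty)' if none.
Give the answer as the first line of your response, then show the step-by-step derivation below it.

3,0,4

step 1: dequeue 3; queue=[0,4]; order=3
step 2: dequeue 0; queue=[4,1,2]; order=3,0
step 3: dequeue 4; queue=[1,2]; order=3,0,4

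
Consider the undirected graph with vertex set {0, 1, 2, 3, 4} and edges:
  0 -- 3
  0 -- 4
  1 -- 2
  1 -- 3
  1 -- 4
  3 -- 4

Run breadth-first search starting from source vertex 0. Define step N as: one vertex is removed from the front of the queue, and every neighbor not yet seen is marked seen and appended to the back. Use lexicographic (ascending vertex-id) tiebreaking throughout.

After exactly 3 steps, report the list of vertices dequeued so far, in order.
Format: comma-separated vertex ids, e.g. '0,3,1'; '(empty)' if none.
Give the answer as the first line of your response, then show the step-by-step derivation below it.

0,3,4

step 1: dequeue 0; queue=[3,4]; order=0
step 2: dequeue 3; queue=[4,1]; order=0,3
step 3: dequeue 4; queue=[1]; order=0,3,4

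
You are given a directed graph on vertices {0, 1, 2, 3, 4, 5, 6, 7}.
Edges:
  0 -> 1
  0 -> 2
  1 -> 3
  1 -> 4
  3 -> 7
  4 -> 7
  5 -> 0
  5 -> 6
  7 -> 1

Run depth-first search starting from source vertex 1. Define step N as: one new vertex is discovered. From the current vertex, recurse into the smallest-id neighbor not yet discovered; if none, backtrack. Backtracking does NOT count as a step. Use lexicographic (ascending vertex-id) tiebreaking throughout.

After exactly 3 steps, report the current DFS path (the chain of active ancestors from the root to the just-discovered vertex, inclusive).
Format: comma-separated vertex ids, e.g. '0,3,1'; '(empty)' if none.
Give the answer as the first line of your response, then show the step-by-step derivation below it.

1,3,7

step 1: discover 1; path=1; order=1
step 2: discover 3; path=1>3; order=1,3
step 3: discover 7; path=1>3>7; order=1,3,7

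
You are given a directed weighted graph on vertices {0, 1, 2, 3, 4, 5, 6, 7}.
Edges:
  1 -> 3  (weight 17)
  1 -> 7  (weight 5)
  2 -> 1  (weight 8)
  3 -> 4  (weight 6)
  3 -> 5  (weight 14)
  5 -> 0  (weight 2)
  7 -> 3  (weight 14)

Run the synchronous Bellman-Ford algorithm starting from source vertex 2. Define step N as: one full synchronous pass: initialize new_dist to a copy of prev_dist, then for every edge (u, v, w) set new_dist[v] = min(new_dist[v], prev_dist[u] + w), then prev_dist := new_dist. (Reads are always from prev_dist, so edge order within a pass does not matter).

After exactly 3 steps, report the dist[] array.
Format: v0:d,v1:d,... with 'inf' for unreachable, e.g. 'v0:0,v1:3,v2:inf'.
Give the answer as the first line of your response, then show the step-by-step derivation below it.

v0:inf,v1:8,v2:0,v3:25,v4:31,v5:39,v6:inf,v7:13

step 1: dist = v0:inf,v1:8,v2:0,v3:inf,v4:inf,v5:inf,v6:inf,v7:inf
step 2: dist = v0:inf,v1:8,v2:0,v3:25,v4:inf,v5:inf,v6:inf,v7:13
step 3: dist = v0:inf,v1:8,v2:0,v3:25,v4:31,v5:39,v6:inf,v7:13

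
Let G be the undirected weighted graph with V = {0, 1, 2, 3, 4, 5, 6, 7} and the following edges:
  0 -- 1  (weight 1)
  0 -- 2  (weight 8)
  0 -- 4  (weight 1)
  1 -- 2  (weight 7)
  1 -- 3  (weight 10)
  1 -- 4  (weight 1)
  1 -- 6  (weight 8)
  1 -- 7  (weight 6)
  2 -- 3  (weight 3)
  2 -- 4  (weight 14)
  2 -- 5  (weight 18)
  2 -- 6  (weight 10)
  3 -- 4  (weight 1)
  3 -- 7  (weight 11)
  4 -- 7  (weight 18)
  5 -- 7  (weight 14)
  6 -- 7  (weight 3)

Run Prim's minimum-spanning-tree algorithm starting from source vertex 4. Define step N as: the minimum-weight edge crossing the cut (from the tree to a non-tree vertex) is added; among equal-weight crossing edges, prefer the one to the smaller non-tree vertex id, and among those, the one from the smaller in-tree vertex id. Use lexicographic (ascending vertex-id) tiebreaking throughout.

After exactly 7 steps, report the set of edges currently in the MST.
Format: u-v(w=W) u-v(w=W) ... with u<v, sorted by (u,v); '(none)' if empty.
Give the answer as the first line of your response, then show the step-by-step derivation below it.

0-1(w=1) 0-4(w=1) 1-7(w=6) 2-3(w=3) 3-4(w=1) 5-7(w=14) 6-7(w=3)

step 1: add edge 0-4 (w=1); MST = {0-4(w=1)}
step 2: add edge 0-1 (w=1); MST = {0-1(w=1) 0-4(w=1)}
step 3: add edge 3-4 (w=1); MST = {0-1(w=1) 0-4(w=1) 3-4(w=1)}
step 4: add edge 2-3 (w=3); MST = {0-1(w=1) 0-4(w=1) 2-3(w=3) 3-4(w=1)}
step 5: add edge 1-7 (w=6); MST = {0-1(w=1) 0-4(w=1) 1-7(w=6) 2-3(w=3) 3-4(w=1)}
step 6: add edge 6-7 (w=3); MST = {0-1(w=1) 0-4(w=1) 1-7(w=6) 2-3(w=3) 3-4(w=1) 6-7(w=3)}
step 7: add edge 5-7 (w=14); MST = {0-1(w=1) 0-4(w=1) 1-7(w=6) 2-3(w=3) 3-4(w=1) 5-7(w=14) 6-7(w=3)}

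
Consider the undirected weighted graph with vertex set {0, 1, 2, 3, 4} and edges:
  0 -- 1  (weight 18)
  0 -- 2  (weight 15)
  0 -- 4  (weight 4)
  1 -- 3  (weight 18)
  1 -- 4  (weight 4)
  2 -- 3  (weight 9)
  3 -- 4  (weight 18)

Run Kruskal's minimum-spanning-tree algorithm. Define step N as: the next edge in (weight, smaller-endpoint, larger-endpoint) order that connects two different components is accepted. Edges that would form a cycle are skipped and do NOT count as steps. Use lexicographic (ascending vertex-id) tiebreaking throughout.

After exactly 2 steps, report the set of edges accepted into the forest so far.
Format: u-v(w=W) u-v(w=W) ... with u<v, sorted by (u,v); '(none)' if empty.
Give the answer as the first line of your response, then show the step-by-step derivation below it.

0-4(w=4) 1-4(w=4)

step 1: add edge 0-4 (w=4); MST = {0-4(w=4)}
step 2: add edge 1-4 (w=4); MST = {0-4(w=4) 1-4(w=4)}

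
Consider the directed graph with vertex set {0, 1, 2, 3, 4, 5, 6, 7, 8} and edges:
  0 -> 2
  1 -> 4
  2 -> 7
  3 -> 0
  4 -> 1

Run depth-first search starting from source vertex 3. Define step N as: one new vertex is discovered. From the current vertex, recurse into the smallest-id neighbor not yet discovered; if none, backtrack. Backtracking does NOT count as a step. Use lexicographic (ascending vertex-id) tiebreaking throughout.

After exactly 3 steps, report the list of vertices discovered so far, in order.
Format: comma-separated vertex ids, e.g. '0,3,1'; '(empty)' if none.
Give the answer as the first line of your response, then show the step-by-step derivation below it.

3,0,2

step 1: discover 3; path=3; order=3
step 2: discover 0; path=3>0; order=3,0
step 3: discover 2; path=3>0>2; order=3,0,2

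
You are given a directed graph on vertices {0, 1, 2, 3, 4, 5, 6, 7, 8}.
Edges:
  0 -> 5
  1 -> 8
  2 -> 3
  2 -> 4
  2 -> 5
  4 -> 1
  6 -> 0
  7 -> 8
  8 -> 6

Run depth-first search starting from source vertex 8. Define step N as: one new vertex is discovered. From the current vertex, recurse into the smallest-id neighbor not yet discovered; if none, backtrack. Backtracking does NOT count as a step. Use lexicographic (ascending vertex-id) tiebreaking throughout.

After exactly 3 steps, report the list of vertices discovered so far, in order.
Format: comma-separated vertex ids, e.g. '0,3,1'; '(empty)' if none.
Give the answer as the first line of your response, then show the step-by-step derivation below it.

8,6,0

step 1: discover 8; path=8; order=8
step 2: discover 6; path=8>6; order=8,6
step 3: discover 0; path=8>6>0; order=8,6,0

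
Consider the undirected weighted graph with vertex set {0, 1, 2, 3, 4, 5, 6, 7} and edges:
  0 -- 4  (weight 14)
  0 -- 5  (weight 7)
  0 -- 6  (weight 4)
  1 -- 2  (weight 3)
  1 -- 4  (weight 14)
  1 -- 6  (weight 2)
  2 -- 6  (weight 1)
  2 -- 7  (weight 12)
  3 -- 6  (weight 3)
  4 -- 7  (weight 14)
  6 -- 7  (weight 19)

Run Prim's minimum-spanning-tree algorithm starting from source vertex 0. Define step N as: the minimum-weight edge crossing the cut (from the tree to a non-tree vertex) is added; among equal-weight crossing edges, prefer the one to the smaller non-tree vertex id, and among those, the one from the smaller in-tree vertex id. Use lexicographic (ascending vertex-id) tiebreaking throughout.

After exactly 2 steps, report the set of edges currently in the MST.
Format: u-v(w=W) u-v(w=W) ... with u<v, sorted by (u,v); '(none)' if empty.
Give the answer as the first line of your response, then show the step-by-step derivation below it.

0-6(w=4) 2-6(w=1)

step 1: add edge 0-6 (w=4); MST = {0-6(w=4)}
step 2: add edge 2-6 (w=1); MST = {0-6(w=4) 2-6(w=1)}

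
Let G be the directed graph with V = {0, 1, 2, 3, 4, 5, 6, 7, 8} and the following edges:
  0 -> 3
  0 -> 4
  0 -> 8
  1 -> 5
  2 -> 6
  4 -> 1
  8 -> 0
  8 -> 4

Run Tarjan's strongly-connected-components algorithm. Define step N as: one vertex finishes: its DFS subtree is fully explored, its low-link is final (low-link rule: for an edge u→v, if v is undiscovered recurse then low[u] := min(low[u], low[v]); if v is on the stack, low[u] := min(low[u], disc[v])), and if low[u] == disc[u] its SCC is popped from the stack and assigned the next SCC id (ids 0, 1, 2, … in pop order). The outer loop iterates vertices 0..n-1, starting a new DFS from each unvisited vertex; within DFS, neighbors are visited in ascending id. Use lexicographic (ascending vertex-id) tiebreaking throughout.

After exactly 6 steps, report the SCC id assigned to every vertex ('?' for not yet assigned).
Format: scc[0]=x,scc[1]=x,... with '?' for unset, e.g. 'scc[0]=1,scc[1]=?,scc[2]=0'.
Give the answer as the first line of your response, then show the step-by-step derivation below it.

scc[0]=4,scc[1]=2,scc[2]=?,scc[3]=0,scc[4]=3,scc[5]=1,scc[6]=?,scc[7]=?,scc[8]=4

step 1: low=(low[0]=0,low[1]=?,low[2]=?,low[3]=1,low[4]=?,low[5]=?,low[6]=?,low[7]=?,low[8]=?); scc=(scc[0]=?,scc[1]=?,scc[2]=?,scc[3]=0,scc[4]=?,scc[5]=?,scc[6]=?,scc[7]=?,scc[8]=?)
step 2: low=(low[0]=0,low[1]=3,low[2]=?,low[3]=1,low[4]=2,low[5]=4,low[6]=?,low[7]=?,low[8]=?); scc=(scc[0]=?,scc[1]=?,scc[2]=?,scc[3]=0,scc[4]=?,scc[5]=1,scc[6]=?,scc[7]=?,scc[8]=?)
step 3: low=(low[0]=0,low[1]=3,low[2]=?,low[3]=1,low[4]=2,low[5]=4,low[6]=?,low[7]=?,low[8]=?); scc=(scc[0]=?,scc[1]=2,scc[2]=?,scc[3]=0,scc[4]=?,scc[5]=1,scc[6]=?,scc[7]=?,scc[8]=?)
step 4: low=(low[0]=0,low[1]=3,low[2]=?,low[3]=1,low[4]=2,low[5]=4,low[6]=?,low[7]=?,low[8]=?); scc=(scc[0]=?,scc[1]=2,scc[2]=?,scc[3]=0,scc[4]=3,scc[5]=1,scc[6]=?,scc[7]=?,scc[8]=?)
step 5: low=(low[0]=0,low[1]=3,low[2]=?,low[3]=1,low[4]=2,low[5]=4,low[6]=?,low[7]=?,low[8]=0); scc=(scc[0]=?,scc[1]=2,scc[2]=?,scc[3]=0,scc[4]=3,scc[5]=1,scc[6]=?,scc[7]=?,scc[8]=?)
step 6: low=(low[0]=0,low[1]=3,low[2]=?,low[3]=1,low[4]=2,low[5]=4,low[6]=?,low[7]=?,low[8]=0); scc=(scc[0]=4,scc[1]=2,scc[2]=?,scc[3]=0,scc[4]=3,scc[5]=1,scc[6]=?,scc[7]=?,scc[8]=4)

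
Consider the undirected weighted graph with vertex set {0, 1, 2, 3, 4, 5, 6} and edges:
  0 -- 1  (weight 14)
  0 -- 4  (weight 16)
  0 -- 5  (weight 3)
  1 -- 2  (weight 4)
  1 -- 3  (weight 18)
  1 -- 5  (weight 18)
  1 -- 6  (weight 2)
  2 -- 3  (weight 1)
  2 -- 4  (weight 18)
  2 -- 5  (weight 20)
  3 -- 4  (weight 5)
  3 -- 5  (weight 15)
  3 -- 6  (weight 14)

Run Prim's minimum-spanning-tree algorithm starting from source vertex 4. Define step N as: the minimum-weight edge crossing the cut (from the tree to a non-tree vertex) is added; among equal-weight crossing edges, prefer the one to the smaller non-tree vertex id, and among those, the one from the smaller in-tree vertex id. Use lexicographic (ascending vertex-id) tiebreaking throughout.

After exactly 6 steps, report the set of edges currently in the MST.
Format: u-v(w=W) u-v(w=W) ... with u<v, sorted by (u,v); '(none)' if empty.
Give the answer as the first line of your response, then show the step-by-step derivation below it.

0-1(w=14) 0-5(w=3) 1-2(w=4) 1-6(w=2) 2-3(w=1) 3-4(w=5)

step 1: add edge 3-4 (w=5); MST = {3-4(w=5)}
step 2: add edge 2-3 (w=1); MST = {2-3(w=1) 3-4(w=5)}
step 3: add edge 1-2 (w=4); MST = {1-2(w=4) 2-3(w=1) 3-4(w=5)}
step 4: add edge 1-6 (w=2); MST = {1-2(w=4) 1-6(w=2) 2-3(w=1) 3-4(w=5)}
step 5: add edge 0-1 (w=14); MST = {0-1(w=14) 1-2(w=4) 1-6(w=2) 2-3(w=1) 3-4(w=5)}
step 6: add edge 0-5 (w=3); MST = {0-1(w=14) 0-5(w=3) 1-2(w=4) 1-6(w=2) 2-3(w=1) 3-4(w=5)}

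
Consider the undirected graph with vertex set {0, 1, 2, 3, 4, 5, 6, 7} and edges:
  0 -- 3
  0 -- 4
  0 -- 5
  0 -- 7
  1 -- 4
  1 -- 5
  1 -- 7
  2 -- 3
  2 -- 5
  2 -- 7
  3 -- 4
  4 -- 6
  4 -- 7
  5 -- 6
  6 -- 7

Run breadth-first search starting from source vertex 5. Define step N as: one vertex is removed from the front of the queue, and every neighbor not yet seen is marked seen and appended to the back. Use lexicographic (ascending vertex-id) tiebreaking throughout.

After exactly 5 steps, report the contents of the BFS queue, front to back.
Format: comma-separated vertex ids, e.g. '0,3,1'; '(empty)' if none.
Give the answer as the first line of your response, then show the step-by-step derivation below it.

3,4,7

step 1: dequeue 5; queue=[0,1,2,6]; order=5
step 2: dequeue 0; queue=[1,2,6,3,4,7]; order=5,0
step 3: dequeue 1; queue=[2,6,3,4,7]; order=5,0,1
step 4: dequeue 2; queue=[6,3,4,7]; order=5,0,1,2
step 5: dequeue 6; queue=[3,4,7]; order=5,0,1,2,6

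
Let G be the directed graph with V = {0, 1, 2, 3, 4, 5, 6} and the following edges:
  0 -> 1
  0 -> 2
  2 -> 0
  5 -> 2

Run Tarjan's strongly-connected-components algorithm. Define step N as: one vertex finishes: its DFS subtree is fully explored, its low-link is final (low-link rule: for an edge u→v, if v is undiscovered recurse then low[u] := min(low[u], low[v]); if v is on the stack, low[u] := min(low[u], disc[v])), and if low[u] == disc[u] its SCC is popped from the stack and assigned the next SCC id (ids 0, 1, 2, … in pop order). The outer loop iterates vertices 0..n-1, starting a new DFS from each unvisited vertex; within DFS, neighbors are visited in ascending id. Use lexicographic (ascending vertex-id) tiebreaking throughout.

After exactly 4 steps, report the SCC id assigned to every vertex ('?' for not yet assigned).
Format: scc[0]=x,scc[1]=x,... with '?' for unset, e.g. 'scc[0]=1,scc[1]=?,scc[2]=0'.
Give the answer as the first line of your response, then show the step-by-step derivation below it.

scc[0]=1,scc[1]=0,scc[2]=1,scc[3]=2,scc[4]=?,scc[5]=?,scc[6]=?

step 1: low=(low[0]=0,low[1]=1,low[2]=?,low[3]=?,low[4]=?,low[5]=?,low[6]=?); scc=(scc[0]=?,scc[1]=0,scc[2]=?,scc[3]=?,scc[4]=?,scc[5]=?,scc[6]=?)
step 2: low=(low[0]=0,low[1]=1,low[2]=0,low[3]=?,low[4]=?,low[5]=?,low[6]=?); scc=(scc[0]=?,scc[1]=0,scc[2]=?,scc[3]=?,scc[4]=?,scc[5]=?,scc[6]=?)
step 3: low=(low[0]=0,low[1]=1,low[2]=0,low[3]=?,low[4]=?,low[5]=?,low[6]=?); scc=(scc[0]=1,scc[1]=0,scc[2]=1,scc[3]=?,scc[4]=?,scc[5]=?,scc[6]=?)
step 4: low=(low[0]=0,low[1]=1,low[2]=0,low[3]=3,low[4]=?,low[5]=?,low[6]=?); scc=(scc[0]=1,scc[1]=0,scc[2]=1,scc[3]=2,scc[4]=?,scc[5]=?,scc[6]=?)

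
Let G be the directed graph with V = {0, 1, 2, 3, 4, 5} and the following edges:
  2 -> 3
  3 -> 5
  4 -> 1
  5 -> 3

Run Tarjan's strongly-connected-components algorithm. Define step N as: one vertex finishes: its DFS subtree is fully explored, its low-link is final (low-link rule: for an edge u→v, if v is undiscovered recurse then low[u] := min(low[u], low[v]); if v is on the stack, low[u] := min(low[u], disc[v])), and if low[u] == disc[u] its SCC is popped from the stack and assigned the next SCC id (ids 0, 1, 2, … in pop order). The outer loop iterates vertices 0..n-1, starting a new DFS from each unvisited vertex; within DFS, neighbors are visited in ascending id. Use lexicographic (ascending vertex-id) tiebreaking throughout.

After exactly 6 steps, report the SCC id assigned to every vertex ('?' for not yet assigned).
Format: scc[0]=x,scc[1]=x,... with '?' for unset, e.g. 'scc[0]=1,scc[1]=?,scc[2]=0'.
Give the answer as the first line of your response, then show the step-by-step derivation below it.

scc[0]=0,scc[1]=1,scc[2]=3,scc[3]=2,scc[4]=4,scc[5]=2

step 1: low=(low[0]=0,low[1]=?,low[2]=?,low[3]=?,low[4]=?,low[5]=?); scc=(scc[0]=0,scc[1]=?,scc[2]=?,scc[3]=?,scc[4]=?,scc[5]=?)
step 2: low=(low[0]=0,low[1]=1,low[2]=?,low[3]=?,low[4]=?,low[5]=?); scc=(scc[0]=0,scc[1]=1,scc[2]=?,scc[3]=?,scc[4]=?,scc[5]=?)
step 3: low=(low[0]=0,low[1]=1,low[2]=2,low[3]=3,low[4]=?,low[5]=3); scc=(scc[0]=0,scc[1]=1,scc[2]=?,scc[3]=?,scc[4]=?,scc[5]=?)
step 4: low=(low[0]=0,low[1]=1,low[2]=2,low[3]=3,low[4]=?,low[5]=3); scc=(scc[0]=0,scc[1]=1,scc[2]=?,scc[3]=2,scc[4]=?,scc[5]=2)
step 5: low=(low[0]=0,low[1]=1,low[2]=2,low[3]=3,low[4]=?,low[5]=3); scc=(scc[0]=0,scc[1]=1,scc[2]=3,scc[3]=2,scc[4]=?,scc[5]=2)
step 6: low=(low[0]=0,low[1]=1,low[2]=2,low[3]=3,low[4]=5,low[5]=3); scc=(scc[0]=0,scc[1]=1,scc[2]=3,scc[3]=2,scc[4]=4,scc[5]=2)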